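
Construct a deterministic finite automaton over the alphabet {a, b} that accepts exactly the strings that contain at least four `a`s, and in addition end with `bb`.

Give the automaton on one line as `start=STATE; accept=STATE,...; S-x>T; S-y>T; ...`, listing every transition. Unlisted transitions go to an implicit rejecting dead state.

start=q0; accept=q6; q0-a>q1; q0-b>q0; q1-a>q2; q1-b>q1; q2-a>q3; q2-b>q2; q3-a>q4; q3-b>q3; q4-a>q4; q4-b>q5; q5-a>q4; q5-b>q6; q6-a>q4; q6-b>q6

Build one automaton per condition and run them in lockstep. One (6 states) tracks the count of `a`s, saturating at 5; the other (3 states) tracks how much of the suffix `bb` has currently been matched. Each combined state is a pair, one component from each; accept when both components accept. Equivalent product states are then merged.
A 7-state machine:
        a   b  
>  q0   q1  q0 
   q1   q2  q1 
   q2   q3  q2 
   q3   q4  q3 
   q4   q4  q5 
   q5   q4  q6 
 * q6   q4  q6 
(> = start, * = accepting)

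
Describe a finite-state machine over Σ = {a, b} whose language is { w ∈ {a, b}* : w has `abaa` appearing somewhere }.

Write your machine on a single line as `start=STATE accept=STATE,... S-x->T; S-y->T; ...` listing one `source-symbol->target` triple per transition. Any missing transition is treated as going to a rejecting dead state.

start=S0; accept=S4; S0-a->S1; S0-b->S0; S1-a->S1; S1-b->S2; S2-a->S3; S2-b->S0; S3-a->S4; S3-b->S2; S4-a->S4; S4-b->S4

Track how much of `abaa` has been matched so far: state S0 is no progress, S4 is the absorbing accept state reached once `abaa` has occurred. Intermediate states record partial matches; on a mismatch, fall back to the longest reusable overlap.
A 5-state machine:
        a   b  
>  S0   S1  S0 
   S1   S1  S2 
   S2   S3  S0 
   S3   S4  S2 
 * S4   S4  S4 
(> = start, * = accepting)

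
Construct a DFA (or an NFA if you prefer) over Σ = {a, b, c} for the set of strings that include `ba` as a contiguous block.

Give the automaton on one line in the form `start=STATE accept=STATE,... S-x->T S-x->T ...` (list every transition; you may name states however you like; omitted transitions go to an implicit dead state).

start=q0 accept=q2 q0-a->q0 q0-b->q1 q0-c->q0 q1-a->q2 q1-b->q1 q1-c->q0 q2-a->q2 q2-b->q2 q2-c->q2

Track how much of `ba` has been matched so far: state q0 is no progress, q2 is the absorbing accept state reached once `ba` has occurred. Intermediate states record partial matches; on a mismatch, fall back to the longest reusable overlap.
With 3 states:
        a   b   c  
>  q0   q0  q1  q0 
   q1   q2  q1  q0 
 * q2   q2  q2  q2 
(> = start, * = accepting)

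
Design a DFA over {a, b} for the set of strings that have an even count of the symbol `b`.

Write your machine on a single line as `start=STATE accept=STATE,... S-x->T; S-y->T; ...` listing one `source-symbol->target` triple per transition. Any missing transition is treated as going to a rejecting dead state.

The only thing that matters is how many `b`s have appeared, reduced mod 2. Use one state per residue: S0 for 0, …, S1 for 1. Reading `b` moves to the next residue; anything else stays put. S0 is accepting.
A 2-state machine:
        a   b  
>* S0   S0  S1 
   S1   S1  S0 
(> = start, * = accepting)

start=S0; accept=S0; S0-a->S0; S0-b->S1; S1-a->S1; S1-b->S0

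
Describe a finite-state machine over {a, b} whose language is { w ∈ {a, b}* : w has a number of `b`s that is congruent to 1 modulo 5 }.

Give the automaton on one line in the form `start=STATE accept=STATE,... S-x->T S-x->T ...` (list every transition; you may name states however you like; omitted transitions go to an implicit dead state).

Keep the running count of `b`s modulo 5: each `b` advances along the cycle q0 → q1 → q2 → q3 → q4 → q0 while other symbols loop. Accept at q1.
With 5 states:
        a   b  
>  q0   q0  q1 
 * q1   q1  q2 
   q2   q2  q3 
   q3   q3  q4 
   q4   q4  q0 
(> = start, * = accepting)

start=q0 accept=q1 q0-a->q0 q0-b->q1 q1-a->q1 q1-b->q2 q2-a->q2 q2-b->q3 q3-a->q3 q3-b->q4 q4-a->q4 q4-b->q0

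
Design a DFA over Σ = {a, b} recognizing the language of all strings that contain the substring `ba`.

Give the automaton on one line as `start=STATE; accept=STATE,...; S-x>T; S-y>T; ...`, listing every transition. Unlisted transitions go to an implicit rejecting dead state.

start=q0; accept=q2; q0-a>q0; q0-b>q1; q1-a>q2; q1-b>q1; q2-a>q2; q2-b>q2

States q0..q1 record the length of the longest prefix of `ba` that matches the current input suffix. Reaching q2 means `ba` has been seen, and we stay there forever. Accept from q2.
        a   b  
>  q0   q0  q1 
   q1   q2  q1 
 * q2   q2  q2 
(> = start, * = accepting)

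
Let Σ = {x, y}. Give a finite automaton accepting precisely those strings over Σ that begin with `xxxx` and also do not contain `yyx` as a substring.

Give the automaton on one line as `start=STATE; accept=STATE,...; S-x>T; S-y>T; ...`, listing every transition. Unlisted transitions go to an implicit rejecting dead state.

start=S0; accept=S5,S6,S7; S0-x>S1; S0-y>S2; S1-x>S3; S1-y>S2; S2-x>S2; S2-y>S2; S3-x>S4; S3-y>S2; S4-x>S5; S4-y>S2; S5-x>S5; S5-y>S6; S6-x>S5; S6-y>S7; S7-x>S2; S7-y>S7

Run two small machines in parallel and take their product. One (6 states) tracks whether the input so far still matches the prefix `xxxx`; the other (4 states) tracks partial matches of the forbidden pattern `yyx`. Each combined state is a pair, one component from each; accept when both components accept. Equivalent product states are then merged.
        x   y  
>  S0   S1  S2 
   S1   S3  S2 
   S2   S2  S2 
   S3   S4  S2 
   S4   S5  S2 
 * S5   S5  S6 
 * S6   S5  S7 
 * S7   S2  S7 
(> = start, * = accepting)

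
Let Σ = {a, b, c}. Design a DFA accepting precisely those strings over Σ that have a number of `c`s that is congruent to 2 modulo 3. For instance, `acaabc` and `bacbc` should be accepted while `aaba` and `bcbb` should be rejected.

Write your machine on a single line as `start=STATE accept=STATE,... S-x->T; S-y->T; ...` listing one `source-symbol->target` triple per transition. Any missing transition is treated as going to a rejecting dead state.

start=s0; accept=s2; s0-a->s0; s0-b->s0; s0-c->s1; s1-a->s1; s1-b->s1; s1-c->s2; s2-a->s2; s2-b->s2; s2-c->s0

Keep the running count of `c`s modulo 3: each `c` advances along the cycle s0 → s1 → s2 → s0 while other symbols loop. Accept at s2.
3 states suffice.
        a   b   c  
>  s0   s0  s0  s1 
   s1   s1  s1  s2 
 * s2   s2  s2  s0 
(> = start, * = accepting)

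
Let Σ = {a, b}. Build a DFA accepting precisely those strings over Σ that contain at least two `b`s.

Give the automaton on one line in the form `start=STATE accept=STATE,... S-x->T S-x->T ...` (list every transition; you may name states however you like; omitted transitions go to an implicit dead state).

start=S0 accept=S2,S3 S0-a->S0 S0-b->S1 S1-a->S1 S1-b->S2 S2-a->S2 S2-b->S3 S3-a->S3 S3-b->S3

Count `b`s, saturating at 3: states S0 through S2 mean 0 through 2 `b`s seen; S3 means more than 2. Each `b` increments (capped at S3); other symbols loop. Accept from {S2, S3}.
A 4-state machine:
        a   b  
>  S0   S0  S1 
   S1   S1  S2 
 * S2   S2  S3 
 * S3   S3  S3 
(> = start, * = accepting)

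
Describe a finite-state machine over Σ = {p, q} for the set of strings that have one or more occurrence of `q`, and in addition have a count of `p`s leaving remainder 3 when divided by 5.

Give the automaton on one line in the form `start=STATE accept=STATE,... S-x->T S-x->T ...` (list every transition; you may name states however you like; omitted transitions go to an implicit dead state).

start=s0 accept=s8 s0-p->s1 s0-q->s2 s1-p->s3 s1-q->s4 s2-p->s4 s2-q->s2 s3-p->s5 s3-q->s6 s4-p->s6 s4-q->s4 s5-p->s7 s5-q->s8 s6-p->s8 s6-q->s6 s7-p->s0 s7-q->s9 s8-p->s9 s8-q->s8 s9-p->s2 s9-q->s9

Handle the two conditions separately and then intersect. The first has 3 states tracking the count of `q`s, saturating at 2; the second has 5 states tracking the count of `p`s modulo 5. A product state is a pair (one from each), accepting exactly when both do. Minimizing collapses redundant product states.
A 10-state machine:
        p   q  
>  s0   s1  s2 
   s1   s3  s4 
   s2   s4  s2 
   s3   s5  s6 
   s4   s6  s4 
   s5   s7  s8 
   s6   s8  s6 
   s7   s0  s9 
 * s8   s9  s8 
   s9   s2  s9 
(> = start, * = accepting)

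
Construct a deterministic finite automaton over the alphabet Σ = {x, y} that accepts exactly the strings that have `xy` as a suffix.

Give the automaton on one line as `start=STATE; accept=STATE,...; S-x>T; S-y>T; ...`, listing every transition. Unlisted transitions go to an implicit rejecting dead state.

Let each state record the length of the longest suffix of the input read so far that is also a prefix of `xy`. S1 means the last symbol is `x`; S2 means the last 2 symbols are `xy`. Accept only at S2, where the string currently ends in `xy`.
3 states suffice.
        x   y  
>  S0   S1  S0 
   S1   S1  S2 
 * S2   S1  S0 
(> = start, * = accepting)

start=S0; accept=S2; S0-x>S1; S0-y>S0; S1-x>S1; S1-y>S2; S2-x>S1; S2-y>S0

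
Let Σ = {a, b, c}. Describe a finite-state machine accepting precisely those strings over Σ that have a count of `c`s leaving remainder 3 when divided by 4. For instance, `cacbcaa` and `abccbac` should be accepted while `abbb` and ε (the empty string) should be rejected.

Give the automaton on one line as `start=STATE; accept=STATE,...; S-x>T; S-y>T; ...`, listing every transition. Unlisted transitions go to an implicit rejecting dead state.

Keep the running count of `c`s modulo 4: each `c` advances along the cycle s0 → s1 → s2 → s3 → s0 while other symbols loop. Accept at s3.
        a   b   c  
>  s0   s0  s0  s1 
   s1   s1  s1  s2 
   s2   s2  s2  s3 
 * s3   s3  s3  s0 
(> = start, * = accepting)

start=s0; accept=s3; s0-a>s0; s0-b>s0; s0-c>s1; s1-a>s1; s1-b>s1; s1-c>s2; s2-a>s2; s2-b>s2; s2-c>s3; s3-a>s3; s3-b>s3; s3-c>s0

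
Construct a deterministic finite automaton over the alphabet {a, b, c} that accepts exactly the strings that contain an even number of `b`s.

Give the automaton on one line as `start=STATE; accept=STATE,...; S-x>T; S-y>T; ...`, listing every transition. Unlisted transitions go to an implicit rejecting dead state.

Keep the running count of `b`s modulo 2: each `b` advances along the cycle S0 → S1 → S0 while other symbols loop. Accept at S0.
        a   b   c  
>* S0   S0  S1  S0 
   S1   S1  S0  S1 
(> = start, * = accepting)

start=S0; accept=S0; S0-a>S0; S0-b>S1; S0-c>S0; S1-a>S1; S1-b>S0; S1-c>S1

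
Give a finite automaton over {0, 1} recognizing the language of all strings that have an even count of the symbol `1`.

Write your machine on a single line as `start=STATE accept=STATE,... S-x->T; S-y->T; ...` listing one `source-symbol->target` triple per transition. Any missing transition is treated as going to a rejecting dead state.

Keep the running count of `1`s modulo 2: each `1` advances along the cycle s0 → s1 → s0 while other symbols loop. Accept at s0.
With 2 states:
        0   1  
>* s0   s0  s1 
   s1   s1  s0 
(> = start, * = accepting)

start=s0; accept=s0; s0-0->s0; s0-1->s1; s1-0->s1; s1-1->s0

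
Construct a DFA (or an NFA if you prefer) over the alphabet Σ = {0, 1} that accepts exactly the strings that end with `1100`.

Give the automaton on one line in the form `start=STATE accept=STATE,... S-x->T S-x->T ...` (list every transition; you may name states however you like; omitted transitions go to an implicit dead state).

start=s0 accept=s4 s0-0->s0 s0-1->s1 s1-0->s0 s1-1->s2 s2-0->s3 s2-1->s2 s3-0->s4 s3-1->s1 s4-0->s0 s4-1->s1

Let each state record the length of the longest suffix of the input read so far that is also a prefix of `1100`. s1 means the last symbol is `1`; s2 means the last 2 symbols are `11`; s3 means the last 3 symbols are `110`; s4 means the last 4 symbols are `1100`. Accept only at s4, where the string currently ends in `1100`.
With 5 states:
        0   1  
>  s0   s0  s1 
   s1   s0  s2 
   s2   s3  s2 
   s3   s4  s1 
 * s4   s0  s1 
(> = start, * = accepting)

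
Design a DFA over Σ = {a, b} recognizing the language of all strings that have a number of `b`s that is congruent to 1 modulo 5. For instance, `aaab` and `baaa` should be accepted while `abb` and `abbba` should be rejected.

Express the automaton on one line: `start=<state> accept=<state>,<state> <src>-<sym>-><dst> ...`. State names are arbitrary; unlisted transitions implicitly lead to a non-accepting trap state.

The only thing that matters is how many `b`s have appeared, reduced mod 5. Use one state per residue: q0 for 0, …, q4 for 4. Reading `b` moves to the next residue; anything else stays put. q1 is accepting.
5 states suffice.
        a   b  
>  q0   q0  q1 
 * q1   q1  q2 
   q2   q2  q3 
   q3   q3  q4 
   q4   q4  q0 
(> = start, * = accepting)

start=q0 accept=q1 q0-a->q0 q0-b->q1 q1-a->q1 q1-b->q2 q2-a->q2 q2-b->q3 q3-a->q3 q3-b->q4 q4-a->q4 q4-b->q0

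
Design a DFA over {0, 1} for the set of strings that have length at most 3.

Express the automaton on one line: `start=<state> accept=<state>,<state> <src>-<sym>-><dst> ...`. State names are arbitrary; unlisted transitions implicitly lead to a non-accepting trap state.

start=S0 accept=S0,S1,S2,S3 S0-0->S1 S0-1->S1 S1-0->S2 S1-1->S2 S2-0->S3 S2-1->S3 S3-0->S4 S3-1->S4 S4-0->S4 S4-1->S4

We only need to distinguish lengths 0, 1, …, 3, and '>3'. Chain S0 → S1 → S2 → S3 → S4 on every symbol, with S4 looping. Accepting states: {S0, S1, S2, S3}.
A 5-state machine:
        0   1  
>* S0   S1  S1 
 * S1   S2  S2 
 * S2   S3  S3 
 * S3   S4  S4 
   S4   S4  S4 
(> = start, * = accepting)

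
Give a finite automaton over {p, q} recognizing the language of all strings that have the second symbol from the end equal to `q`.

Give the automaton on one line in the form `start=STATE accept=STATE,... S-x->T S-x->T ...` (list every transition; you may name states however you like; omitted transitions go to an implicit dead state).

start=A accept=F,G A-p->B A-q->C B-p->D B-q->E C-p->F C-q->G D-p->D D-q->E E-p->F E-q->G F-p->D F-q->E G-p->F G-q->G

Because acceptance depends on a position counted from the end, the machine has to buffer the most recent 2 symbols. Make each state the string of the last up-to-2 symbols read; on input `x` shift the window left and append `x`. Accept when the buffered window has length 2 and begins with `q`.
A 7-state machine:
       p  q 
>  A   B  C 
   B   D  E 
   C   F  G 
   D   D  E 
   E   F  G 
 * F   D  E 
 * G   F  G 
(> = start, * = accepting)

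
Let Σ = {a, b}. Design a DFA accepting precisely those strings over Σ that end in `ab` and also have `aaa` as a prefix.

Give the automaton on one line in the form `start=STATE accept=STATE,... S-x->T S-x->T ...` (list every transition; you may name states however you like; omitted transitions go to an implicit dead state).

Run two small machines in parallel and take their product. One (3 states) tracks how much of the suffix `ab` has currently been matched; the other (5 states) tracks whether the input so far still matches the prefix `aaa`. Each combined state is a pair, one component from each; accept when both components accept. After merging equivalent states the machine shrinks.
7 states suffice.
        a   b  
>  q0   q1  q2 
   q1   q3  q2 
   q2   q2  q2 
   q3   q4  q2 
   q4   q4  q5 
 * q5   q4  q6 
   q6   q4  q6 
(> = start, * = accepting)

start=q0 accept=q5 q0-a->q1 q0-b->q2 q1-a->q3 q1-b->q2 q2-a->q2 q2-b->q2 q3-a->q4 q3-b->q2 q4-a->q4 q4-b->q5 q5-a->q4 q5-b->q6 q6-a->q4 q6-b->q6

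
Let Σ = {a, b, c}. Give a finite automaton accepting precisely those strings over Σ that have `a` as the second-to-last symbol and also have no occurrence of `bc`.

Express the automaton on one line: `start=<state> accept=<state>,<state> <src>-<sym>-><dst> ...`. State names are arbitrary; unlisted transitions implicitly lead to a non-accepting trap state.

start=S0 accept=S3,S4,S5 S0-a->S1 S0-b->S2 S0-c->S0 S1-a->S3 S1-b->S4 S1-c->S5 S2-a->S1 S2-b->S2 S2-c->S6 S3-a->S3 S3-b->S4 S3-c->S5 S4-a->S1 S4-b->S2 S4-c->S6 S5-a->S1 S5-b->S2 S5-c->S0 S6-a->S6 S6-b->S6 S6-c->S6

Handle the two conditions separately and then intersect. The first has 13 states tracking the last 2 symbols read; the second has 3 states tracking partial matches of the forbidden pattern `bc`. A product state is a pair (one from each), accepting exactly when both do. After merging equivalent states the machine shrinks.
7 states suffice.
        a   b   c  
>  S0   S1  S2  S0 
   S1   S3  S4  S5 
   S2   S1  S2  S6 
 * S3   S3  S4  S5 
 * S4   S1  S2  S6 
 * S5   S1  S2  S0 
   S6   S6  S6  S6 
(> = start, * = accepting)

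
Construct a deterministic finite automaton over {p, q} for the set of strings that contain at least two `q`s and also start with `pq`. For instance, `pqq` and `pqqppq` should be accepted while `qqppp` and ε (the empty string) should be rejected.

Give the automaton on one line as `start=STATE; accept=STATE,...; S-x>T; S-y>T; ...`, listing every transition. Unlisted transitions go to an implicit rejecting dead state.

start=s0; accept=s6,s8; s0-p>s1; s0-q>s2; s1-p>s3; s1-q>s4; s2-p>s2; s2-q>s5; s3-p>s3; s3-q>s2; s4-p>s4; s4-q>s6; s5-p>s5; s5-q>s7; s6-p>s6; s6-q>s8; s7-p>s7; s7-q>s7; s8-p>s8; s8-q>s8

Run two small machines in parallel and take their product. The first has 4 states tracking the count of `q`s, saturating at 3; the second has 4 states tracking whether the input so far still matches the prefix `pq`. A product state is a pair (one from each), accepting exactly when both do.
        p   q  
>  s0   s1  s2 
   s1   s3  s4 
   s2   s2  s5 
   s3   s3  s2 
   s4   s4  s6 
   s5   s5  s7 
 * s6   s6  s8 
   s7   s7  s7 
 * s8   s8  s8 
(> = start, * = accepting)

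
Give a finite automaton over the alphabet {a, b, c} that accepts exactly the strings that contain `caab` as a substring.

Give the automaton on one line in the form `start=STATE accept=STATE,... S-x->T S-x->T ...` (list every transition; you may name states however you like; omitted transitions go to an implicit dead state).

start=S0 accept=S4 S0-a->S0 S0-b->S0 S0-c->S1 S1-a->S2 S1-b->S0 S1-c->S1 S2-a->S3 S2-b->S0 S2-c->S1 S3-a->S0 S3-b->S4 S3-c->S1 S4-a->S4 S4-b->S4 S4-c->S4

Track how much of `caab` has been matched so far: state S0 is no progress, S4 is the absorbing accept state reached once `caab` has occurred. Intermediate states record partial matches; on a mismatch, fall back to the longest reusable overlap.
With 5 states:
        a   b   c  
>  S0   S0  S0  S1 
   S1   S2  S0  S1 
   S2   S3  S0  S1 
   S3   S0  S4  S1 
 * S4   S4  S4  S4 
(> = start, * = accepting)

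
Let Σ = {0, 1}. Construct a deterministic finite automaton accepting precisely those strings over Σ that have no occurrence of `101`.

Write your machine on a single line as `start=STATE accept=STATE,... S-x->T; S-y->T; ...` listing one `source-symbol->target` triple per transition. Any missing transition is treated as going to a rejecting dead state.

start=A; accept=A,B,C; A-0->A; A-1->B; B-0->C; B-1->B; C-0->A; C-1->D; D-0->D; D-1->D

Track partial matches of the forbidden pattern `101`. State D is a dead state reached once `101` has occurred; every other state accepts. A means no part of `101` is currently matched.
With 4 states:
       0  1 
>* A   A  B 
 * B   C  B 
 * C   A  D 
   D   D  D 
(> = start, * = accepting)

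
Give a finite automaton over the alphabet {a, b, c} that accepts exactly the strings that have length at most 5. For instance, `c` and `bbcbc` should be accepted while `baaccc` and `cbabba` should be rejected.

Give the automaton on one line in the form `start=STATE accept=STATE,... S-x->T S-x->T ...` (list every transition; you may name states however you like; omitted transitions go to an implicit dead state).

start=q0 accept=q0,q1,q2,q3,q4,q5 q0-a->q1 q0-b->q1 q0-c->q1 q1-a->q2 q1-b->q2 q1-c->q2 q2-a->q3 q2-b->q3 q2-c->q3 q3-a->q4 q3-b->q4 q3-c->q4 q4-a->q5 q4-b->q5 q4-c->q5 q5-a->q6 q5-b->q6 q5-c->q6 q6-a->q6 q6-b->q6 q6-c->q6

Count input length up to 6: every symbol moves from q0 toward q6, which means 'more than 5' and absorbs. Accept from {q0, q1, q2, q3, q4, q5}.
A 7-state machine:
        a   b   c  
>* q0   q1  q1  q1 
 * q1   q2  q2  q2 
 * q2   q3  q3  q3 
 * q3   q4  q4  q4 
 * q4   q5  q5  q5 
 * q5   q6  q6  q6 
   q6   q6  q6  q6 
(> = start, * = accepting)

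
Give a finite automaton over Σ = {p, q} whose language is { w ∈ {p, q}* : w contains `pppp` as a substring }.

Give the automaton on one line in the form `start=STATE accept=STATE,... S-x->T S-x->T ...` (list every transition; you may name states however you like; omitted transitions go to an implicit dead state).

Track how much of `pppp` has been matched so far: state S0 is no progress, S4 is the absorbing accept state reached once `pppp` has occurred. Intermediate states record partial matches; on a mismatch, fall back to the longest reusable overlap.
        p   q  
>  S0   S1  S0 
   S1   S2  S0 
   S2   S3  S0 
   S3   S4  S0 
 * S4   S4  S4 
(> = start, * = accepting)

start=S0 accept=S4 S0-p->S1 S0-q->S0 S1-p->S2 S1-q->S0 S2-p->S3 S2-q->S0 S3-p->S4 S3-q->S0 S4-p->S4 S4-q->S4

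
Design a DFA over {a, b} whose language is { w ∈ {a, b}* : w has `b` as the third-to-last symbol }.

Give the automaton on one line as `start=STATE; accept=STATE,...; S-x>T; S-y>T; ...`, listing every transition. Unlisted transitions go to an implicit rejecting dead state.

start=q0; accept=q11,q12,q13,q14; q0-a>q1; q0-b>q2; q1-a>q3; q1-b>q4; q2-a>q5; q2-b>q6; q3-a>q7; q3-b>q8; q4-a>q9; q4-b>q10; q5-a>q11; q5-b>q12; q6-a>q13; q6-b>q14; q7-a>q7; q7-b>q8; q8-a>q9; q8-b>q10; q9-a>q11; q9-b>q12; q10-a>q13; q10-b>q14; q11-a>q7; q11-b>q8; q12-a>q9; q12-b>q10; q13-a>q11; q13-b>q12; q14-a>q13; q14-b>q14

A DFA must remember the last 3 symbols (since which symbol is third-to-last isn't known until the input ends). Use one state per possible window of the last ≤3 symbols; accept from those whose window starts with `b`.
          a    b  
>  q0     q1   q2 
   q1     q3   q4 
   q2     q5   q6 
   q3     q7   q8 
   q4     q9  q10 
   q5    q11  q12 
   q6    q13  q14 
   q7     q7   q8 
   q8     q9  q10 
   q9    q11  q12 
   q10   q13  q14 
 * q11    q7   q8 
 * q12    q9  q10 
 * q13   q11  q12 
 * q14   q13  q14 
(> = start, * = accepting)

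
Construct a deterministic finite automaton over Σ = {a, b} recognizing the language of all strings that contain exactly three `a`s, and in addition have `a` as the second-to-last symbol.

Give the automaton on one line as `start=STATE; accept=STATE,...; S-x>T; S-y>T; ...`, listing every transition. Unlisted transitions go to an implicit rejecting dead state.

start=s0; accept=s7,s12; s0-a>s1; s0-b>s2; s1-a>s3; s1-b>s4; s2-a>s5; s2-b>s6; s3-a>s7; s3-b>s8; s4-a>s9; s4-b>s10; s5-a>s3; s5-b>s4; s6-a>s5; s6-b>s6; s7-a>s11; s7-b>s12; s8-a>s13; s8-b>s14; s9-a>s7; s9-b>s8; s10-a>s9; s10-b>s10; s11-a>s11; s11-b>s15; s12-a>s16; s12-b>s17; s13-a>s11; s13-b>s12; s14-a>s13; s14-b>s14; s15-a>s16; s15-b>s18; s16-a>s11; s16-b>s15; s17-a>s16; s17-b>s17; s18-a>s16; s18-b>s18

Run two small machines in parallel and take their product. The first has 5 states tracking the count of `a`s, saturating at 4; the second has 7 states tracking the last 2 symbols read. A product state is a pair (one from each), accepting exactly when both do.
A 19-state machine:
          a    b  
>  s0     s1   s2 
   s1     s3   s4 
   s2     s5   s6 
   s3     s7   s8 
   s4     s9  s10 
   s5     s3   s4 
   s6     s5   s6 
 * s7    s11  s12 
   s8    s13  s14 
   s9     s7   s8 
   s10    s9  s10 
   s11   s11  s15 
 * s12   s16  s17 
   s13   s11  s12 
   s14   s13  s14 
   s15   s16  s18 
   s16   s11  s15 
   s17   s16  s17 
   s18   s16  s18 
(> = start, * = accepting)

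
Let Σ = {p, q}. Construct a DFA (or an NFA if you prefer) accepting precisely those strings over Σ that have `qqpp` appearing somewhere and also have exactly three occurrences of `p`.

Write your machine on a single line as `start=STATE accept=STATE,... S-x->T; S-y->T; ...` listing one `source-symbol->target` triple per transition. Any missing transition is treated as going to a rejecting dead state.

Run two small machines in parallel and take their product. One (5 states) tracks whether and how much of `qqpp` has been seen; the other (5 states) tracks the count of `p`s, saturating at 4. Each combined state is a pair, one component from each; accept when both components accept. After merging equivalent states the machine shrinks.
11 states suffice.
          p    q  
>  S0     S1   S2 
   S1     S3   S4 
   S2     S1   S5 
   S3     S3   S3 
   S4     S3   S6 
   S5     S7   S5 
   S6     S8   S6 
   S7     S9   S4 
   S8    S10   S3 
   S9    S10   S9 
 * S10    S3  S10 
(> = start, * = accepting)

start=S0; accept=S10; S0-p->S1; S0-q->S2; S1-p->S3; S1-q->S4; S2-p->S1; S2-q->S5; S3-p->S3; S3-q->S3; S4-p->S3; S4-q->S6; S5-p->S7; S5-q->S5; S6-p->S8; S6-q->S6; S7-p->S9; S7-q->S4; S8-p->S10; S8-q->S3; S9-p->S10; S9-q->S9; S10-p->S3; S10-q->S10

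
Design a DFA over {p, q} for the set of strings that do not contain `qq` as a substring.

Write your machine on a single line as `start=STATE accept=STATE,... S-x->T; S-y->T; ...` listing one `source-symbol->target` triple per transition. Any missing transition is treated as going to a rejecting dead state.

This is the complement of 'contains `qq`'. Use the same substring-matching states — s0 through s2 holding how much of `qq` has just been matched — but flip the accepting set: everything except the trap s2 accepts.
A 3-state machine:
        p   q  
>* s0   s0  s1 
 * s1   s0  s2 
   s2   s2  s2 
(> = start, * = accepting)

start=s0; accept=s0,s1; s0-p->s0; s0-q->s1; s1-p->s0; s1-q->s2; s2-p->s2; s2-q->s2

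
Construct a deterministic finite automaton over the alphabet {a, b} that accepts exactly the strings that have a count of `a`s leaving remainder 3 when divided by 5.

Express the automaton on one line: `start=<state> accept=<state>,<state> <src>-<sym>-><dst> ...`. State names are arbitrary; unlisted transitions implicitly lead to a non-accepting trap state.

start=q0 accept=q3 q0-a->q1 q0-b->q0 q1-a->q2 q1-b->q1 q2-a->q3 q2-b->q2 q3-a->q4 q3-b->q3 q4-a->q0 q4-b->q4

The only thing that matters is how many `a`s have appeared, reduced mod 5. Use one state per residue: q0 for 0, …, q4 for 4. Reading `a` moves to the next residue; anything else stays put. q3 is accepting.
With 5 states:
        a   b  
>  q0   q1  q0 
   q1   q2  q1 
   q2   q3  q2 
 * q3   q4  q3 
   q4   q0  q4 
(> = start, * = accepting)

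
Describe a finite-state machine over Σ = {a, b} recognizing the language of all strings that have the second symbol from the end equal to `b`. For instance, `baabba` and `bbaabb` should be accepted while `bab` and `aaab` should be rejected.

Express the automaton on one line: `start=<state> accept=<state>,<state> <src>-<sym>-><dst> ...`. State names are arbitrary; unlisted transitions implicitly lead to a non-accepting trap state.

start=q0 accept=q5,q6 q0-a->q1 q0-b->q2 q1-a->q3 q1-b->q4 q2-a->q5 q2-b->q6 q3-a->q3 q3-b->q4 q4-a->q5 q4-b->q6 q5-a->q3 q5-b->q4 q6-a->q5 q6-b->q6

Because acceptance depends on a position counted from the end, the machine has to buffer the most recent 2 symbols. Make each state the string of the last up-to-2 symbols read; on input `x` shift the window left and append `x`. Accept when the buffered window has length 2 and begins with `b`.
With 7 states:
        a   b  
>  q0   q1  q2 
   q1   q3  q4 
   q2   q5  q6 
   q3   q3  q4 
   q4   q5  q6 
 * q5   q3  q4 
 * q6   q5  q6 
(> = start, * = accepting)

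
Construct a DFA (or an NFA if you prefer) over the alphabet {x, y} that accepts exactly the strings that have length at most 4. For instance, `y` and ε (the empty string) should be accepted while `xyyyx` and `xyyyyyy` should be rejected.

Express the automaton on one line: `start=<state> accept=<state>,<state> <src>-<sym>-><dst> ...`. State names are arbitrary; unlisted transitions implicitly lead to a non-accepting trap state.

start=A accept=A,B,C,D,E A-x->B A-y->B B-x->C B-y->C C-x->D C-y->D D-x->E D-y->E E-x->F E-y->F F-x->F F-y->F

Count input length up to 5: every symbol moves from A toward F, which means 'more than 4' and absorbs. Accept from {A, B, C, D, E}.
       x  y 
>* A   B  B 
 * B   C  C 
 * C   D  D 
 * D   E  E 
 * E   F  F 
   F   F  F 
(> = start, * = accepting)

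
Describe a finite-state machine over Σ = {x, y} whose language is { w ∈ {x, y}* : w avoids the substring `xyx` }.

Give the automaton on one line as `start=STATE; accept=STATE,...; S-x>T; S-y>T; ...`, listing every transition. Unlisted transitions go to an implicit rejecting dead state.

start=A; accept=A,B,C; A-x>B; A-y>A; B-x>B; B-y>C; C-x>D; C-y>A; D-x>D; D-y>D

This is the complement of 'contains `xyx`'. Use the same substring-matching states — A through D holding how much of `xyx` has just been matched — but flip the accepting set: everything except the trap D accepts.
With 4 states:
       x  y 
>* A   B  A 
 * B   B  C 
 * C   D  A 
   D   D  D 
(> = start, * = accepting)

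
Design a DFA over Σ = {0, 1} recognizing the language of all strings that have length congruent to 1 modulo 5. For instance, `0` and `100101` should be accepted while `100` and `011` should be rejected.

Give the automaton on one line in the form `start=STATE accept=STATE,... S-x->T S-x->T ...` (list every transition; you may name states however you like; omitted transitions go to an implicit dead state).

Count input length modulo 5: every symbol advances one step around the cycle q0 → q1 → q2 → q3 → q4 → q0. Accept at q1.
5 states suffice.
        0   1  
>  q0   q1  q1 
 * q1   q2  q2 
   q2   q3  q3 
   q3   q4  q4 
   q4   q0  q0 
(> = start, * = accepting)

start=q0 accept=q1 q0-0->q1 q0-1->q1 q1-0->q2 q1-1->q2 q2-0->q3 q2-1->q3 q3-0->q4 q3-1->q4 q4-0->q0 q4-1->q0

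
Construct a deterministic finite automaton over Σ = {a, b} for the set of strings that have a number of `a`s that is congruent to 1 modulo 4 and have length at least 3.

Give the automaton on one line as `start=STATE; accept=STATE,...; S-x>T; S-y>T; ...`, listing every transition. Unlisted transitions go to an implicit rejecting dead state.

Build one automaton per condition and run them in lockstep. One (4 states) tracks the count of `a`s modulo 4; the other (5 states) tracks the input length, saturating at 4. Each combined state is a pair, one component from each; accept when both components accept. Minimizing collapses redundant product states.
        a   b  
>  S0   S1  S2 
   S1   S3  S4 
   S2   S4  S5 
   S3   S6  S3 
   S4   S3  S7 
   S5   S7  S5 
   S6   S5  S6 
 * S7   S3  S7 
(> = start, * = accepting)

start=S0; accept=S7; S0-a>S1; S0-b>S2; S1-a>S3; S1-b>S4; S2-a>S4; S2-b>S5; S3-a>S6; S3-b>S3; S4-a>S3; S4-b>S7; S5-a>S7; S5-b>S5; S6-a>S5; S6-b>S6; S7-a>S3; S7-b>S7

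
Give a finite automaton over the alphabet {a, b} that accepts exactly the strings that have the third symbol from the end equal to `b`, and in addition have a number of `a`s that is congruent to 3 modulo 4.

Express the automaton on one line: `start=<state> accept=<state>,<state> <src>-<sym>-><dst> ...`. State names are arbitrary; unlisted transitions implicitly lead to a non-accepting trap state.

Run two small machines in parallel and take their product. One (15 states) tracks the last 3 symbols read; the other (4 states) tracks the count of `a`s modulo 4. Each combined state is a pair, one component from each; accept when both components accept. After merging equivalent states the machine shrinks.
With 15 states:
          a    b  
>  S0     S1   S0 
   S1     S2   S3 
   S2     S4   S5 
   S3     S6   S3 
   S4     S0   S7 
   S5     S8   S9 
   S6    S10   S5 
   S7     S0  S11 
   S8     S0  S12 
   S9    S13   S9 
 * S10    S0   S7 
   S11    S0  S14 
 * S12    S0  S11 
 * S13    S0  S12 
 * S14    S0  S14 
(> = start, * = accepting)

start=S0 accept=S10,S12,S13,S14 S0-a->S1 S0-b->S0 S1-a->S2 S1-b->S3 S2-a->S4 S2-b->S5 S3-a->S6 S3-b->S3 S4-a->S0 S4-b->S7 S5-a->S8 S5-b->S9 S6-a->S10 S6-b->S5 S7-a->S0 S7-b->S11 S8-a->S0 S8-b->S12 S9-a->S13 S9-b->S9 S10-a->S0 S10-b->S7 S11-a->S0 S11-b->S14 S12-a->S0 S12-b->S11 S13-a->S0 S13-b->S12 S14-a->S0 S14-b->S14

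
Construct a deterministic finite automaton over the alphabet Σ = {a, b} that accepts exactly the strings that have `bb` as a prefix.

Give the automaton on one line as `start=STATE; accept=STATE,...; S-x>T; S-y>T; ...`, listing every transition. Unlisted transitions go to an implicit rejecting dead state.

Check the first 2 symbols one by one: S0 through S1 record how many have matched `bb` so far; any wrong symbol goes to the dead state S3. After all 2 match we enter the accepting sink S2.
A 4-state machine:
        a   b  
>  S0   S3  S1 
   S1   S3  S2 
 * S2   S2  S2 
   S3   S3  S3 
(> = start, * = accepting)

start=S0; accept=S2; S0-a>S3; S0-b>S1; S1-a>S3; S1-b>S2; S2-a>S2; S2-b>S2; S3-a>S3; S3-b>S3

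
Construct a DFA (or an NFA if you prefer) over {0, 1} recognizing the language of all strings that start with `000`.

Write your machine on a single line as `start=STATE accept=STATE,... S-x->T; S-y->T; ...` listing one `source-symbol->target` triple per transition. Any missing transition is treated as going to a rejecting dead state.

Walk along `000` while the input agrees: from q0 take `0` to q1, and so on. Any deviation drops to the rejecting sink q4. Once q3 is reached the prefix is confirmed and every continuation is accepted.
5 states suffice.
        0   1  
>  q0   q1  q4 
   q1   q2  q4 
   q2   q3  q4 
 * q3   q3  q3 
   q4   q4  q4 
(> = start, * = accepting)

start=q0; accept=q3; q0-0->q1; q0-1->q4; q1-0->q2; q1-1->q4; q2-0->q3; q2-1->q4; q3-0->q3; q3-1->q3; q4-0->q4; q4-1->q4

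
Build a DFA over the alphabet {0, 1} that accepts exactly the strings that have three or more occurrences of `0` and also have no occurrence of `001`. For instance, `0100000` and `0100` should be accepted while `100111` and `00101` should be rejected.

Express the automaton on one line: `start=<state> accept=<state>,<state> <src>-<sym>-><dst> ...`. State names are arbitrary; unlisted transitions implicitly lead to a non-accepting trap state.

Build one automaton per condition and run them in lockstep. One (5 states) tracks the count of `0`s, saturating at 4; the other (4 states) tracks partial matches of the forbidden pattern `001`. Each combined state is a pair, one component from each; accept when both components accept. After merging equivalent states the machine shrinks.
        0   1  
>  q0   q1  q0 
   q1   q2  q3 
   q2   q4  q5 
   q3   q6  q3 
 * q4   q4  q5 
   q5   q5  q5 
   q6   q4  q7 
   q7   q8  q7 
 * q8   q4  q9 
 * q9   q8  q9 
(> = start, * = accepting)

start=q0 accept=q4,q8,q9 q0-0->q1 q0-1->q0 q1-0->q2 q1-1->q3 q2-0->q4 q2-1->q5 q3-0->q6 q3-1->q3 q4-0->q4 q4-1->q5 q5-0->q5 q5-1->q5 q6-0->q4 q6-1->q7 q7-0->q8 q7-1->q7 q8-0->q4 q8-1->q9 q9-0->q8 q9-1->q9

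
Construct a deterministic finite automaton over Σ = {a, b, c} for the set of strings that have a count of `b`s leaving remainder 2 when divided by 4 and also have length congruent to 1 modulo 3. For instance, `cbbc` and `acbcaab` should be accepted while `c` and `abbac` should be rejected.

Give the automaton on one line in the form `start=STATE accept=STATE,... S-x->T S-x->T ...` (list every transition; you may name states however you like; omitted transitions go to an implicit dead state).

Handle the two conditions separately and then intersect. One (4 states) tracks the count of `b`s modulo 4; the other (3 states) tracks the input length modulo 3. Each combined state is a pair, one component from each; accept when both components accept.
          a    b    c  
>  S0     S1   S2   S1 
   S1     S3   S4   S3 
   S2     S4   S5   S4 
   S3     S0   S6   S0 
   S4     S6   S7   S6 
   S5     S7   S8   S7 
   S6     S2   S9   S2 
   S7     S9  S10   S9 
   S8    S10   S1  S10 
 * S9     S5  S11   S5 
   S10   S11   S3  S11 
   S11    S8   S0   S8 
(> = start, * = accepting)

start=S0 accept=S9 S0-a->S1 S0-b->S2 S0-c->S1 S1-a->S3 S1-b->S4 S1-c->S3 S2-a->S4 S2-b->S5 S2-c->S4 S3-a->S0 S3-b->S6 S3-c->S0 S4-a->S6 S4-b->S7 S4-c->S6 S5-a->S7 S5-b->S8 S5-c->S7 S6-a->S2 S6-b->S9 S6-c->S2 S7-a->S9 S7-b->S10 S7-c->S9 S8-a->S10 S8-b->S1 S8-c->S10 S9-a->S5 S9-b->S11 S9-c->S5 S10-a->S11 S10-b->S3 S10-c->S11 S11-a->S8 S11-b->S0 S11-c->S8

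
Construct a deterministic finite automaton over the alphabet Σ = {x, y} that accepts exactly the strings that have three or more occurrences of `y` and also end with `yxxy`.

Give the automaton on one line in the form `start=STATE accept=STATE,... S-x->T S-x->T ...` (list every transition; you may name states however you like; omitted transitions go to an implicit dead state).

start=s0 accept=s5 s0-x->s0 s0-y->s1 s1-x->s1 s1-y->s2 s2-x->s3 s2-y->s2 s3-x->s4 s3-y->s2 s4-x->s1 s4-y->s5 s5-x->s3 s5-y->s2

Build one automaton per condition and run them in lockstep. One (5 states) tracks the count of `y`s, saturating at 4; the other (5 states) tracks how much of the suffix `yxxy` has currently been matched. Each combined state is a pair, one component from each; accept when both components accept. Minimizing collapses redundant product states.
With 6 states:
        x   y  
>  s0   s0  s1 
   s1   s1  s2 
   s2   s3  s2 
   s3   s4  s2 
   s4   s1  s5 
 * s5   s3  s2 
(> = start, * = accepting)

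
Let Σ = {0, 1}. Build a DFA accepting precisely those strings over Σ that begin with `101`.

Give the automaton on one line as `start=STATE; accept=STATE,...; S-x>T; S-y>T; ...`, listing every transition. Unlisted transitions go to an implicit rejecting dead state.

start=A; accept=D; A-0>E; A-1>B; B-0>C; B-1>E; C-0>E; C-1>D; D-0>D; D-1>D; E-0>E; E-1>E

Check the first 3 symbols one by one: A through C record how many have matched `101` so far; any wrong symbol goes to the dead state E. After all 3 match we enter the accepting sink D.
5 states suffice.
       0  1 
>  A   E  B 
   B   C  E 
   C   E  D 
 * D   D  D 
   E   E  E 
(> = start, * = accepting)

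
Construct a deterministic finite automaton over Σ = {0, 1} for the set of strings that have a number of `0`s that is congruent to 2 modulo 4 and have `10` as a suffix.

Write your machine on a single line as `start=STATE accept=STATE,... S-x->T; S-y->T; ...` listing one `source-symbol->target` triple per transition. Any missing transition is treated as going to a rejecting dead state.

start=A; accept=F; A-0->B; A-1->A; B-0->C; B-1->D; C-0->E; C-1->C; D-0->F; D-1->D; E-0->A; E-1->E; F-0->E; F-1->C

Handle the two conditions separately and then intersect. One (4 states) tracks the count of `0`s modulo 4; the other (3 states) tracks how much of the suffix `10` has currently been matched. Each combined state is a pair, one component from each; accept when both components accept. Minimizing collapses redundant product states.
6 states suffice.
       0  1 
>  A   B  A 
   B   C  D 
   C   E  C 
   D   F  D 
   E   A  E 
 * F   E  C 
(> = start, * = accepting)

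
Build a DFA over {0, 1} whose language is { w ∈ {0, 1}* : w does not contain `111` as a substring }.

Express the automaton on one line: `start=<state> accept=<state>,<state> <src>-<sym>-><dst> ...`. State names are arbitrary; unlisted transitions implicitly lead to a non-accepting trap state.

start=q0 accept=q0,q1,q2 q0-0->q0 q0-1->q1 q1-0->q0 q1-1->q2 q2-0->q0 q2-1->q3 q3-0->q3 q3-1->q3

Track partial matches of the forbidden pattern `111`. State q3 is a dead state reached once `111` has occurred; every other state accepts. q0 means no part of `111` is currently matched.
4 states suffice.
        0   1  
>* q0   q0  q1 
 * q1   q0  q2 
 * q2   q0  q3 
   q3   q3  q3 
(> = start, * = accepting)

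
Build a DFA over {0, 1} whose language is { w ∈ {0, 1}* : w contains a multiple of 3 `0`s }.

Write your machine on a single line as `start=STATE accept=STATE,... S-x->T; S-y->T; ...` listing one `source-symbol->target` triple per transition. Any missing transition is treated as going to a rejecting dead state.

start=q0; accept=q0; q0-0->q1; q0-1->q0; q1-0->q2; q1-1->q1; q2-0->q0; q2-1->q2

The only thing that matters is how many `0`s have appeared, reduced mod 3. Use one state per residue: q0 for 0, …, q2 for 2. Reading `0` moves to the next residue; anything else stays put. q0 is accepting.
A 3-state machine:
        0   1  
>* q0   q1  q0 
   q1   q2  q1 
   q2   q0  q2 
(> = start, * = accepting)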